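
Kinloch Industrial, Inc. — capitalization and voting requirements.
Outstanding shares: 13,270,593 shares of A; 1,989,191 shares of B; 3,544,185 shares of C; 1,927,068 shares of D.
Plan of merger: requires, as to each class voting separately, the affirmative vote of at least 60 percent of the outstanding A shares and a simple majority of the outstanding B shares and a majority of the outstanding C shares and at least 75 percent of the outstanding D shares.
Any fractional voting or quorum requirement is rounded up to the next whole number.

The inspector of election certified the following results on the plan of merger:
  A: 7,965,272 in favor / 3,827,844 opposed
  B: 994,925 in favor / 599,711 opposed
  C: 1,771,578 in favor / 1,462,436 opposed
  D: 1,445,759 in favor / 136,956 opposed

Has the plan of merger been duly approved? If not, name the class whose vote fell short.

Not approved — the C shares did not give the required vote.

A: 3/5 of 13270593 = 7962355.80, rounded up to 7962356; 7,962,356 required, 7,965,272 in favor — approved.
B: a majority of 1989191 is 994596; 994,596 required, 994,925 in favor — approved.
C: a majority of 3544185 is 1772093; 1,772,093 required, 1,771,578 in favor — not approved.
D: 3/4 of 1927068 = 1445301; 1,445,301 required, 1,445,759 in favor — approved.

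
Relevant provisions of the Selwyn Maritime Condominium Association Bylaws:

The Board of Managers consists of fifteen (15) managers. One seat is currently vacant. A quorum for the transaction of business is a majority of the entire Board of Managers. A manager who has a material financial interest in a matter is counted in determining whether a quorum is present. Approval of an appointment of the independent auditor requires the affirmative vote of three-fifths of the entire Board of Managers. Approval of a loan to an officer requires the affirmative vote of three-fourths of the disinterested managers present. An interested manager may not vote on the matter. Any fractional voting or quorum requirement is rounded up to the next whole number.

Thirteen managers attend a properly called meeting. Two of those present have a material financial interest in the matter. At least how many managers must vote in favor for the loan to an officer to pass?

9

The loan to an officer requires three-fourths of the disinterested managers present (13 − 2 = 11).
3/4 of 11 = 8.25, rounded up to 9.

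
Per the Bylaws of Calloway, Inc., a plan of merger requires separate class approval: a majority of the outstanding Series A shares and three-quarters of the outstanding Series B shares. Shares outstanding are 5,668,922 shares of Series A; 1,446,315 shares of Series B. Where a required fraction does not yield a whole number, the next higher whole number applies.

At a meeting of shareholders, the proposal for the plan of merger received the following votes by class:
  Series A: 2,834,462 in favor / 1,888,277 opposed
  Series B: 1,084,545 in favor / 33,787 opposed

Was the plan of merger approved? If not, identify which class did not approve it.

Not approved — the Series B shares did not give the required vote.

Series A: a majority of 5668922 is 2834462; 2,834,462 required, 2,834,462 in favor — approved.
Series B: 3/4 of 1446315 = 1084736.25, rounded up to 1084737; 1,084,737 required, 1,084,545 in favor — not approved.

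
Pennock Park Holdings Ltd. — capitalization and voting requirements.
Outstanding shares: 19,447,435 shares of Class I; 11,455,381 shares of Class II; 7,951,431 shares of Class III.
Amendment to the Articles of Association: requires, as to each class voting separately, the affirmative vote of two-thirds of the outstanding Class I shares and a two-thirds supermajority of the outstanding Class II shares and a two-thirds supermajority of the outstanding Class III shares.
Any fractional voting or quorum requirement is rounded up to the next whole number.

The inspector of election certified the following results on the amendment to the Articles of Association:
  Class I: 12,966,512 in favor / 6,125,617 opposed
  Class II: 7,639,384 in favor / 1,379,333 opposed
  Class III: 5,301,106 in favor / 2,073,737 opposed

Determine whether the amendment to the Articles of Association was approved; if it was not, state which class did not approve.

Class I: 2/3 of 19447435 = 12964956.67, rounded up to 12964957; 12,964,957 required, 12,966,512 in favor — approved.
Class II: 2/3 of 11455381 = 7636920.67, rounded up to 7636921; 7,636,921 required, 7,639,384 in favor — approved.
Class III: 2/3 of 7951431 = 5300954; 5,300,954 required, 5,301,106 in favor — approved.

Approved — every class gave the required vote.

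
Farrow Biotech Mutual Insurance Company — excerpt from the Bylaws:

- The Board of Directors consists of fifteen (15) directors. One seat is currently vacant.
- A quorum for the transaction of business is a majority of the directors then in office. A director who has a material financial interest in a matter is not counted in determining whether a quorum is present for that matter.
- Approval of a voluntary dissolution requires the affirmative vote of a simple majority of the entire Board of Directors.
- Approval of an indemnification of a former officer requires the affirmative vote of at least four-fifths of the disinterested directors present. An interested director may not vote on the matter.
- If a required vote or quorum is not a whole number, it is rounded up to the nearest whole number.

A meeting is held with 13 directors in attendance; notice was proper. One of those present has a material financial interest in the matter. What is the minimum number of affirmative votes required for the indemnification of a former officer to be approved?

The indemnification of a former officer requires four-fifths of the disinterested directors present (13 − 1 = 12).
4/5 of 12 = 9.60, rounded up to 10.

10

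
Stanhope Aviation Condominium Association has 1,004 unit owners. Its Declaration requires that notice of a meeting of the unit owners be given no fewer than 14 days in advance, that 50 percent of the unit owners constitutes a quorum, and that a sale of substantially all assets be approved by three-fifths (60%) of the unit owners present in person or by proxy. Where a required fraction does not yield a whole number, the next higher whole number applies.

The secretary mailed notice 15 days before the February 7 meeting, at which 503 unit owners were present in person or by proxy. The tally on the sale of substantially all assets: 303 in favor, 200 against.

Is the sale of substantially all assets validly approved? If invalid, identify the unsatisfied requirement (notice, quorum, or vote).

Valid — all requirements satisfied.

Notice: 15 days given; 14 required. Satisfied.
Quorum: 50% of 1,004 = 502; 503 present. Satisfied.
Vote: requires three-fifths of those present (503); 3/5 of 503 = 301.80, rounded up to 302, so 302 needed; 303 in favor. Satisfied.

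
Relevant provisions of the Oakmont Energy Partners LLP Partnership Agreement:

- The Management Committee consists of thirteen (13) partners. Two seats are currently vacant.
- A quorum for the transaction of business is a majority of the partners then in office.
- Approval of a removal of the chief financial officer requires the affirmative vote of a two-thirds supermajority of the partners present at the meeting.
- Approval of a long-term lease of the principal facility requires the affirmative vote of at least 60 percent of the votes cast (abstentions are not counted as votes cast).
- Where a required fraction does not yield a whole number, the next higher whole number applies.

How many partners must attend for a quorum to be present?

6

A majority of 11 is 6.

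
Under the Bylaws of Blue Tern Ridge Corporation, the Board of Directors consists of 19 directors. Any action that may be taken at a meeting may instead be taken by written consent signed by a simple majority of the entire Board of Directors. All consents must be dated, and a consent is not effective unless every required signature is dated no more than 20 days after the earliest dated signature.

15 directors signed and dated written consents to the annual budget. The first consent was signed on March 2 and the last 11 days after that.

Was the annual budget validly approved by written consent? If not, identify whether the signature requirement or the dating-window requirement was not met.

Effective — both the signature and dating-window requirements are satisfied.

Signatures required: a simple majority of 19 — a majority of 19 is 10, so 10 needed; 15 signed. Sufficient.
Dating window: the latest signature is 11 days after the earliest; the limit is 20 days. Within the window.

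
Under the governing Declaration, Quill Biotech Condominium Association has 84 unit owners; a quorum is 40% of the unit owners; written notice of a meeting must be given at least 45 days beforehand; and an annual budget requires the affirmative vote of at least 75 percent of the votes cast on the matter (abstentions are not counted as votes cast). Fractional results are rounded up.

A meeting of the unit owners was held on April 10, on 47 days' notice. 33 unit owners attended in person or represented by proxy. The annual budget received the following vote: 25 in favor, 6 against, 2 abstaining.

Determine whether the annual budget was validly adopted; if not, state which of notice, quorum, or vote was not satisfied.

Notice: 47 days given; 45 required. Satisfied.
Quorum: 40% of 84 = 33.60, rounded up to 34; 33 present. Not satisfied.
Vote: requires three-fourths of the votes cast (33 − 2 abstaining = 31); 3/4 of 31 = 23.25, rounded up to 24, so 24 needed; 25 in favor. Satisfied.

Invalid — quorum requirement not satisfied.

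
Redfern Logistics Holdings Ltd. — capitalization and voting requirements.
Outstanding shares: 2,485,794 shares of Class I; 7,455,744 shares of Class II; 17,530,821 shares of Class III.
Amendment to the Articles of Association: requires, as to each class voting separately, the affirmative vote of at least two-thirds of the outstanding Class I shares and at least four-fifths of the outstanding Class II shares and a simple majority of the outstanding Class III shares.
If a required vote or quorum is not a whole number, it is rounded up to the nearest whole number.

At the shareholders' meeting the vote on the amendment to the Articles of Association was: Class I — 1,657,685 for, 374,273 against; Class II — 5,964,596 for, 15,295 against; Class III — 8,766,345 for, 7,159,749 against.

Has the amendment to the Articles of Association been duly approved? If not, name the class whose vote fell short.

Class I: 2/3 of 2485794 = 1657196; 1,657,196 required, 1,657,685 in favor — approved.
Class II: 4/5 of 7455744 = 5964595.20, rounded up to 5964596; 5,964,596 required, 5,964,596 in favor — approved.
Class III: a majority of 17530821 is 8765411; 8,765,411 required, 8,766,345 in favor — approved.

Approved — every class gave the required vote.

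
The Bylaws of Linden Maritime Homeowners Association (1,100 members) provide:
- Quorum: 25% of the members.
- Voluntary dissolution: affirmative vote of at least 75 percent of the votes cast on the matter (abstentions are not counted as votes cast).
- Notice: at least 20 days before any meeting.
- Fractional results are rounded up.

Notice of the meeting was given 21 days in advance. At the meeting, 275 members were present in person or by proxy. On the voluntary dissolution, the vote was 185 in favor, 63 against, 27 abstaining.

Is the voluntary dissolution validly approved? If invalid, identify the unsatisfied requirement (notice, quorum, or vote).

Notice: 21 days given; 20 required. Satisfied.
Quorum: 25% of 1,100 = 275; 275 present. Satisfied.
Vote: requires three-fourths of the votes cast (275 − 27 abstaining = 248); 3/4 of 248 = 186, so 186 needed; 185 in favor. Not satisfied.

Invalid — vote requirement not satisfied.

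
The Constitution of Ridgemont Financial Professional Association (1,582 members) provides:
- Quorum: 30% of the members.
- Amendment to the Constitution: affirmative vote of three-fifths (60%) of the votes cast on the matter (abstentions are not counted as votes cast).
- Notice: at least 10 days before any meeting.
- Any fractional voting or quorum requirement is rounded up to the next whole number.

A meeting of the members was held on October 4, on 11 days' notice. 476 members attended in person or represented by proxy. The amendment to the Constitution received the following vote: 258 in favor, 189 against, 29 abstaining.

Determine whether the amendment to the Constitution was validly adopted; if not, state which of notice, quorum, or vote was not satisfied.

Notice: 11 days given; 10 required. Satisfied.
Quorum: 30% of 1,582 = 474.60, rounded up to 475; 476 present. Satisfied.
Vote: requires three-fifths of the votes cast (476 − 29 abstaining = 447); 3/5 of 447 = 268.20, rounded up to 269, so 269 needed; 258 in favor. Not satisfied.

Invalid — vote requirement not satisfied.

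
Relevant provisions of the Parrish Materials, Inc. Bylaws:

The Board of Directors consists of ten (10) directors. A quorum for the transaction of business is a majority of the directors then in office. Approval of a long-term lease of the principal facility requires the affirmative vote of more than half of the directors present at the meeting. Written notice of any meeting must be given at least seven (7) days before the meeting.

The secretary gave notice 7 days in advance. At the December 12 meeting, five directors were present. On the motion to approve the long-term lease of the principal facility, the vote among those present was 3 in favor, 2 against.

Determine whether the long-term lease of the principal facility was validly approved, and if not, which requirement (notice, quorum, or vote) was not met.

Notice: 7 days given; 7 required (7 ≥ 7). Satisfied.
Quorum: 5 present; quorum is 6. Not satisfied.
Vote: the long-term lease of the principal facility requires a majority of the directors present (5). A majority of 5 is 3, so 3 affirmative votes are needed; 3 voted in favor. Satisfied. (Moot — without a quorum no business can be validly transacted.)

Invalid — quorum requirement not satisfied.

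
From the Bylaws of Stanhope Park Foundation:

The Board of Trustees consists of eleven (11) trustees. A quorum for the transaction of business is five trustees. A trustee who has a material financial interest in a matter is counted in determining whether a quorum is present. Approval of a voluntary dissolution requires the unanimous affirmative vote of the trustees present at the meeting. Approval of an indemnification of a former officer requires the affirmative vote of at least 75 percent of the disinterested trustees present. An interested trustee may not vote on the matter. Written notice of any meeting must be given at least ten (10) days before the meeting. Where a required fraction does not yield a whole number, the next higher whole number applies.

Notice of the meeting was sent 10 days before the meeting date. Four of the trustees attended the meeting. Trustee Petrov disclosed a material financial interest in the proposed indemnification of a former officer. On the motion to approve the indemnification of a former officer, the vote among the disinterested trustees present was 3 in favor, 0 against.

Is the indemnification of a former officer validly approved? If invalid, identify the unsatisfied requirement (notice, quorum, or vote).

Notice: 10 days given; 10 required (10 ≥ 10). Satisfied.
Quorum: 4 present (interested trustees count toward quorum); quorum is 5. Not satisfied.
Vote: the indemnification of a former officer requires three-fourths of the disinterested trustees present (4 − 1 = 3). 3/4 of 3 = 2.25, rounded up to 3, so 3 affirmative votes are needed; 3 voted in favor. Satisfied. (Moot — without a quorum no business can be validly transacted.)

Invalid — quorum requirement not satisfied.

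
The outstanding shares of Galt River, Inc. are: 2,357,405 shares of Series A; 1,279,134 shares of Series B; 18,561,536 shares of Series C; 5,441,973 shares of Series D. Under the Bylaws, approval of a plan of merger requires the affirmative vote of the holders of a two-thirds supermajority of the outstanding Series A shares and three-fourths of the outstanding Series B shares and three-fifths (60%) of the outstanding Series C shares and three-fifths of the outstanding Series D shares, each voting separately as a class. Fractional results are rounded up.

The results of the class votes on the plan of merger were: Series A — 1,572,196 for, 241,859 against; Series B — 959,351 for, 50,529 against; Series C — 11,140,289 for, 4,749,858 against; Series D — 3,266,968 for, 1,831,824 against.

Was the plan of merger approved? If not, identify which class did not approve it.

Approved — every class gave the required vote.

Series A: 2/3 of 2357405 = 1571603.33, rounded up to 1571604; 1,571,604 required, 1,572,196 in favor — approved.
Series B: 3/4 of 1279134 = 959350.50, rounded up to 959351; 959,351 required, 959,351 in favor — approved.
Series C: 3/5 of 18561536 = 11136921.60, rounded up to 11136922; 11,136,922 required, 11,140,289 in favor — approved.
Series D: 3/5 of 5441973 = 3265183.80, rounded up to 3265184; 3,265,184 required, 3,266,968 in favor — approved.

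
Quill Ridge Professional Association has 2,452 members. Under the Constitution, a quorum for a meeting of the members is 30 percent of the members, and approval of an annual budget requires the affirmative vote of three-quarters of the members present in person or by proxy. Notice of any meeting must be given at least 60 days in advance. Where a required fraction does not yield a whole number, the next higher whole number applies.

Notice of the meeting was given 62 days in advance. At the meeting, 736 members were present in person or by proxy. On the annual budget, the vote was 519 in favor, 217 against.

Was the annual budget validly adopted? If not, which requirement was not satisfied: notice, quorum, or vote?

Notice: 62 days given; 60 required. Satisfied.
Quorum: 30% of 2,452 = 735.60, rounded up to 736; 736 present. Satisfied.
Vote: requires three-fourths of those present (736); 3/4 of 736 = 552, so 552 needed; 519 in favor. Not satisfied.

Invalid — vote requirement not satisfied.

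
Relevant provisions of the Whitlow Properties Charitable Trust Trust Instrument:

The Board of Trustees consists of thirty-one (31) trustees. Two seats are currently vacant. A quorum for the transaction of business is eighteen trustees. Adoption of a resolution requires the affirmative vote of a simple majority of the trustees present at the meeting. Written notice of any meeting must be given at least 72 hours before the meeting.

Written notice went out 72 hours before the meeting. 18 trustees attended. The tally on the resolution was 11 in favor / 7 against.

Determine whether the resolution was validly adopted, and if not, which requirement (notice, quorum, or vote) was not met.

Valid — all requirements satisfied.

Notice: 72 hours given; 72 required (72 ≥ 72). Satisfied.
Quorum: 18 present; quorum is 18. Satisfied.
Vote: the resolution requires a majority of the trustees present (18). A majority of 18 is 10, so 10 affirmative votes are needed; 11 voted in favor. Satisfied.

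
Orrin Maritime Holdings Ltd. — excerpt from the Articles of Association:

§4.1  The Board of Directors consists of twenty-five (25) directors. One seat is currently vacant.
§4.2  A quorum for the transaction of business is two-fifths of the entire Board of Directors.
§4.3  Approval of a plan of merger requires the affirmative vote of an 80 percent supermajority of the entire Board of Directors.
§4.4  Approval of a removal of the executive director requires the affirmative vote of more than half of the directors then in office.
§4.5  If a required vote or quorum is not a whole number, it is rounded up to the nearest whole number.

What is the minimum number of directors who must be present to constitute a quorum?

2/5 of 25 = 10.

10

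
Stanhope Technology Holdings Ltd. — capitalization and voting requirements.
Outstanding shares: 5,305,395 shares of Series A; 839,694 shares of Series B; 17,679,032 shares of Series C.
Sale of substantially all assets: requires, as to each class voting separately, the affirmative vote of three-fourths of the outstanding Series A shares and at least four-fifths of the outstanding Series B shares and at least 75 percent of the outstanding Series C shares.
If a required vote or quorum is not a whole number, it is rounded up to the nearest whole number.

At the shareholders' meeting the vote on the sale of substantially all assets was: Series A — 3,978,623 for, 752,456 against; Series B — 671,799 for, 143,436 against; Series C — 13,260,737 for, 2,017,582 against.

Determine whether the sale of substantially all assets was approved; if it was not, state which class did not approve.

Series A: 3/4 of 5305395 = 3979046.25, rounded up to 3979047; 3,979,047 required, 3,978,623 in favor — not approved.
Series B: 4/5 of 839694 = 671755.20, rounded up to 671756; 671,756 required, 671,799 in favor — approved.
Series C: 3/4 of 17679032 = 13259274; 13,259,274 required, 13,260,737 in favor — approved.

Not approved — the Series A shares did not give the required vote.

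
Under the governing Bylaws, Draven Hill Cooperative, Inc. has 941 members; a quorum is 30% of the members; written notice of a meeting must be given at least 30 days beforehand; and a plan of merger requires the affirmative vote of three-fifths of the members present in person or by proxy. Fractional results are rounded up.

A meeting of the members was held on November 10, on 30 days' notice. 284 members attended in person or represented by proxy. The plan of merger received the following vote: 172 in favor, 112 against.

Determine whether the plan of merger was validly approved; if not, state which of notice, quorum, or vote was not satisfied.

Valid — all requirements satisfied.

Notice: 30 days given; 30 required. Satisfied.
Quorum: 30% of 941 = 282.30, rounded up to 283; 284 present. Satisfied.
Vote: requires three-fifths of those present (284); 3/5 of 284 = 170.40, rounded up to 171, so 171 needed; 172 in favor. Satisfied.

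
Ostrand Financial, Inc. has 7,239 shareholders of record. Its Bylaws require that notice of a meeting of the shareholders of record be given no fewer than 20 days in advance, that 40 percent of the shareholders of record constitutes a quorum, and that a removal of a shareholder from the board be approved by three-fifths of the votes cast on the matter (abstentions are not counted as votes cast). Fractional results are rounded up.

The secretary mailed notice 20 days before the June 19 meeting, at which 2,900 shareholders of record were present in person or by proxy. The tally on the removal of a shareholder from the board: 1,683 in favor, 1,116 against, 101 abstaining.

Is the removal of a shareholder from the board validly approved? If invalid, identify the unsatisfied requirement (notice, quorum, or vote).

Notice: 20 days given; 20 required. Satisfied.
Quorum: 40% of 7,239 = 2,895.60, rounded up to 2,896; 2,900 present. Satisfied.
Vote: requires three-fifths of the votes cast (2,900 − 101 abstaining = 2,799); 3/5 of 2799 = 1679.40, rounded up to 1680, so 1,680 needed; 1,683 in favor. Satisfied.

Valid — all requirements satisfied.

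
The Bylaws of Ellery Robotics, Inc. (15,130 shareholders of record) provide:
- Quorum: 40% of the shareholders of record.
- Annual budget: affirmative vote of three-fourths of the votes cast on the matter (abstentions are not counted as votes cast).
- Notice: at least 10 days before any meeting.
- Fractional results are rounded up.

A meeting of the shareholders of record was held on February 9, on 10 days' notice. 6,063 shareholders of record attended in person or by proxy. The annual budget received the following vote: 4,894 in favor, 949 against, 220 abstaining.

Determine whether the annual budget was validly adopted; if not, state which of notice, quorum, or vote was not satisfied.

Valid — all requirements satisfied.

Notice: 10 days given; 10 required. Satisfied.
Quorum: 40% of 15,130 = 6,052; 6,063 present. Satisfied.
Vote: requires three-fourths of the votes cast (6,063 − 220 abstaining = 5,843); 3/4 of 5843 = 4382.25, rounded up to 4383, so 4,383 needed; 4,894 in favor. Satisfied.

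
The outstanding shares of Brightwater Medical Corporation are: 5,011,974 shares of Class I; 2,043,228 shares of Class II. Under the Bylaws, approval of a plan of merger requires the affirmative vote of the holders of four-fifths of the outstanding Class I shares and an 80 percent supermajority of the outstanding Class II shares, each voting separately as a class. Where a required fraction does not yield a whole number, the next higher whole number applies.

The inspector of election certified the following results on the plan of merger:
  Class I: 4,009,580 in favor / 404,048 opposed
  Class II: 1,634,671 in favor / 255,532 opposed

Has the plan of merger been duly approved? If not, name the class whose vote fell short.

Class I: 4/5 of 5011974 = 4009579.20, rounded up to 4009580; 4,009,580 required, 4,009,580 in favor — approved.
Class II: 4/5 of 2043228 = 1634582.40, rounded up to 1634583; 1,634,583 required, 1,634,671 in favor — approved.

Approved — every class gave the required vote.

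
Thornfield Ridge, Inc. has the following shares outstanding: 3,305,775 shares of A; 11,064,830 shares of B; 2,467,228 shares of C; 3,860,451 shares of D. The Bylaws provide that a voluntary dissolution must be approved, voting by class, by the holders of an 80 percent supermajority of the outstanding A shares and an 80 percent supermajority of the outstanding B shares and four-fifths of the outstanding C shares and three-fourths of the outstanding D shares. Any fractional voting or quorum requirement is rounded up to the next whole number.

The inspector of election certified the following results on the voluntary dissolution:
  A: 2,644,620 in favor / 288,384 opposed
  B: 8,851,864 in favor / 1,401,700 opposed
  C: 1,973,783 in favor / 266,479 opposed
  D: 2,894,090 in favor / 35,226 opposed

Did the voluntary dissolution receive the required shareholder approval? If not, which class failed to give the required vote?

Not approved — the D shares did not give the required vote.

A: 4/5 of 3305775 = 2644620; 2,644,620 required, 2,644,620 in favor — approved.
B: 4/5 of 11064830 = 8851864; 8,851,864 required, 8,851,864 in favor — approved.
C: 4/5 of 2467228 = 1973782.40, rounded up to 1973783; 1,973,783 required, 1,973,783 in favor — approved.
D: 3/4 of 3860451 = 2895338.25, rounded up to 2895339; 2,895,339 required, 2,894,090 in favor — not approved.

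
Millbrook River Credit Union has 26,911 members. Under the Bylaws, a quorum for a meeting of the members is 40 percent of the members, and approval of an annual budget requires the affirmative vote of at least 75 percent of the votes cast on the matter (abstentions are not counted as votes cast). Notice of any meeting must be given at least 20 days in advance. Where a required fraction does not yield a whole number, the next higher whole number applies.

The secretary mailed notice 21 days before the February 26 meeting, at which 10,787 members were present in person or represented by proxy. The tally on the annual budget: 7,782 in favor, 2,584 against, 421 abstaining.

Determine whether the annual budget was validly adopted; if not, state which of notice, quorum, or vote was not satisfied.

Valid — all requirements satisfied.

Notice: 21 days given; 20 required. Satisfied.
Quorum: 40% of 26,911 = 10,764.40, rounded up to 10,765; 10,787 present. Satisfied.
Vote: requires three-fourths of the votes cast (10,787 − 421 abstaining = 10,366); 3/4 of 10366 = 7774.50, rounded up to 7775, so 7,775 needed; 7,782 in favor. Satisfied.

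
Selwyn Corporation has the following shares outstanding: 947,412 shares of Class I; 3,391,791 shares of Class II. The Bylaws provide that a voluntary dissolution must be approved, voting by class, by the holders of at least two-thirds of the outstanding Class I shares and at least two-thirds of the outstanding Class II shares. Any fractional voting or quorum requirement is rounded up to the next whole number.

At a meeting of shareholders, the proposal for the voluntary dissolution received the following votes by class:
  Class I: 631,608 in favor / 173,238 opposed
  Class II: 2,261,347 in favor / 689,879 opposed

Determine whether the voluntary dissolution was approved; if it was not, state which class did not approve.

Class I: 2/3 of 947412 = 631608; 631,608 required, 631,608 in favor — approved.
Class II: 2/3 of 3391791 = 2261194; 2,261,194 required, 2,261,347 in favor — approved.

Approved — every class gave the required vote.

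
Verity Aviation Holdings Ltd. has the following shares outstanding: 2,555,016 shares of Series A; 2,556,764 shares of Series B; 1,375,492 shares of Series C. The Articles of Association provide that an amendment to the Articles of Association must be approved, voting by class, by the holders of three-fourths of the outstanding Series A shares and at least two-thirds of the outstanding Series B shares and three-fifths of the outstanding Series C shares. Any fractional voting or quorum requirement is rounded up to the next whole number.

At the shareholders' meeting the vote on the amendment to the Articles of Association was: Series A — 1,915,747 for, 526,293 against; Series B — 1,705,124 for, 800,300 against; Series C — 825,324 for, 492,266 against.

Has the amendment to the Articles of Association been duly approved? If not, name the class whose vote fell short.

Not approved — the Series A shares did not give the required vote.

Series A: 3/4 of 2555016 = 1916262; 1,916,262 required, 1,915,747 in favor — not approved.
Series B: 2/3 of 2556764 = 1704509.33, rounded up to 1704510; 1,704,510 required, 1,705,124 in favor — approved.
Series C: 3/5 of 1375492 = 825295.20, rounded up to 825296; 825,296 required, 825,324 in favor — approved.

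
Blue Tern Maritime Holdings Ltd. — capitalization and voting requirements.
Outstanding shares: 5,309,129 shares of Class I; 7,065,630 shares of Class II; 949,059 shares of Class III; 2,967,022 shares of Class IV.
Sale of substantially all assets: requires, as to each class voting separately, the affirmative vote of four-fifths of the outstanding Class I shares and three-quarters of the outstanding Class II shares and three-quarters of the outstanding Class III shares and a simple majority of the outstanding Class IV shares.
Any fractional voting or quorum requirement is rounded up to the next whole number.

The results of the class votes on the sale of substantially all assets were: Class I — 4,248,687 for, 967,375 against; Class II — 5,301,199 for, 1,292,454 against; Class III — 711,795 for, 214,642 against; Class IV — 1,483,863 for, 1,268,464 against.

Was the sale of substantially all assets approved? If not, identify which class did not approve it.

Approved — every class gave the required vote.

Class I: 4/5 of 5309129 = 4247303.20, rounded up to 4247304; 4,247,304 required, 4,248,687 in favor — approved.
Class II: 3/4 of 7065630 = 5299222.50, rounded up to 5299223; 5,299,223 required, 5,301,199 in favor — approved.
Class III: 3/4 of 949059 = 711794.25, rounded up to 711795; 711,795 required, 711,795 in favor — approved.
Class IV: a majority of 2967022 is 1483512; 1,483,512 required, 1,483,863 in favor — approved.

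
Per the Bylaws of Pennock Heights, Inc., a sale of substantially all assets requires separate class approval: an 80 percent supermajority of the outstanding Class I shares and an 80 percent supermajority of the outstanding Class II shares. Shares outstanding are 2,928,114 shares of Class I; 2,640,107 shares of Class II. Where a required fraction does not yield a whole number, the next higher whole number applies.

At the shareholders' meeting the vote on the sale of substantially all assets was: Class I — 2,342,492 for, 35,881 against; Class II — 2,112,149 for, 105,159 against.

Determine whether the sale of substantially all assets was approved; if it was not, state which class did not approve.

Class I: 4/5 of 2928114 = 2342491.20, rounded up to 2342492; 2,342,492 required, 2,342,492 in favor — approved.
Class II: 4/5 of 2640107 = 2112085.60, rounded up to 2112086; 2,112,086 required, 2,112,149 in favor — approved.

Approved — every class gave the required vote.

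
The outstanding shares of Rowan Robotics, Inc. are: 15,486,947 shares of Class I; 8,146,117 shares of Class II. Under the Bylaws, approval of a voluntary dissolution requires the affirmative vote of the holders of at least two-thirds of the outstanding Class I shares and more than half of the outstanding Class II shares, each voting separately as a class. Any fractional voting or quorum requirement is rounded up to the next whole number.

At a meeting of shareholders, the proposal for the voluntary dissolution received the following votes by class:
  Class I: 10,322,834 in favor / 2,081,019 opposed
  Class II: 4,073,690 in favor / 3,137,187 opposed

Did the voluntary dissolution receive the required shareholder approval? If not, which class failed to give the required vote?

Class I: 2/3 of 15486947 = 10324631.33, rounded up to 10324632; 10,324,632 required, 10,322,834 in favor — not approved.
Class II: a majority of 8146117 is 4073059; 4,073,059 required, 4,073,690 in favor — approved.

Not approved — the Class I shares did not give the required vote.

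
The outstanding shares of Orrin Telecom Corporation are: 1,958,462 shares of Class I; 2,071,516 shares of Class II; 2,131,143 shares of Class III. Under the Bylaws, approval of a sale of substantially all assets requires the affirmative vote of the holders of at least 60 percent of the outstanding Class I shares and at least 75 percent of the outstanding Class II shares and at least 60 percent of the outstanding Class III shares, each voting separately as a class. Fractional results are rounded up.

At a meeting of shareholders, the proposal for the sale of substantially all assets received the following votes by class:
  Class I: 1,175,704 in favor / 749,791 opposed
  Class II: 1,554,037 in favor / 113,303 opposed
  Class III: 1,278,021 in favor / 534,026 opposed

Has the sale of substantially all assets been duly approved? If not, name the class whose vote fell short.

Not approved — the Class III shares did not give the required vote.

Class I: 3/5 of 1958462 = 1175077.20, rounded up to 1175078; 1,175,078 required, 1,175,704 in favor — approved.
Class II: 3/4 of 2071516 = 1553637; 1,553,637 required, 1,554,037 in favor — approved.
Class III: 3/5 of 2131143 = 1278685.80, rounded up to 1278686; 1,278,686 required, 1,278,021 in favor — not approved.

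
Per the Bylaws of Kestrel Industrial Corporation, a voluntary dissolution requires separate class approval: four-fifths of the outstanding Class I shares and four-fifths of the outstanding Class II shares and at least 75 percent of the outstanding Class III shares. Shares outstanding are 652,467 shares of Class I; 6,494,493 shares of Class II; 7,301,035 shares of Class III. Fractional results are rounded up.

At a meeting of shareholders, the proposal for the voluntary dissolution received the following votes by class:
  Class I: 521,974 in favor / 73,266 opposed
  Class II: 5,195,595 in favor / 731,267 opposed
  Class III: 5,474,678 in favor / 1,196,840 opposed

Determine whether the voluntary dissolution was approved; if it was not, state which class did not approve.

Not approved — the Class III shares did not give the required vote.

Class I: 4/5 of 652467 = 521973.60, rounded up to 521974; 521,974 required, 521,974 in favor — approved.
Class II: 4/5 of 6494493 = 5195594.40, rounded up to 5195595; 5,195,595 required, 5,195,595 in favor — approved.
Class III: 3/4 of 7301035 = 5475776.25, rounded up to 5475777; 5,475,777 required, 5,474,678 in favor — not approved.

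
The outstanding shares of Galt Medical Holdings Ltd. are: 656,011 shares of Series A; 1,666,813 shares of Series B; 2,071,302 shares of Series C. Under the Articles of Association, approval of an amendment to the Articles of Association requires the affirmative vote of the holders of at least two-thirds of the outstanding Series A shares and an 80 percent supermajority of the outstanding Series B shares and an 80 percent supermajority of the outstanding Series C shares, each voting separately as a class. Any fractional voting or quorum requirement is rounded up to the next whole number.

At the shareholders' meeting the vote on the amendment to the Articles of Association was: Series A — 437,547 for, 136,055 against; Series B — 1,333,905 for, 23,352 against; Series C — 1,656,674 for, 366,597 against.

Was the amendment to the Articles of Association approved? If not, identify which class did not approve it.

Series A: 2/3 of 656011 = 437340.67, rounded up to 437341; 437,341 required, 437,547 in favor — approved.
Series B: 4/5 of 1666813 = 1333450.40, rounded up to 1333451; 1,333,451 required, 1,333,905 in favor — approved.
Series C: 4/5 of 2071302 = 1657041.60, rounded up to 1657042; 1,657,042 required, 1,656,674 in favor — not approved.

Not approved — the Series C shares did not give the required vote.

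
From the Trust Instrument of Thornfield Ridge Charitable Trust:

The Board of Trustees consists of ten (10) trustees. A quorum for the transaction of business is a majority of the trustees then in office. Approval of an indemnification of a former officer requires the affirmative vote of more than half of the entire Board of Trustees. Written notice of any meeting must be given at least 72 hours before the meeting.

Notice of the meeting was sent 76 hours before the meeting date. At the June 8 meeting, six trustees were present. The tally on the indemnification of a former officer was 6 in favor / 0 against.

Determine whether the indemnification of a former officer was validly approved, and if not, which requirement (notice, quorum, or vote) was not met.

Valid — all requirements satisfied.

Notice: 76 hours given; 72 required (76 ≥ 72). Satisfied.
Quorum: 6 present; quorum is 6. Satisfied.
Vote: the indemnification of a former officer requires a majority of the entire Board of Trustees (10). A majority of 10 is 6, so 6 affirmative votes are needed; 6 voted in favor. Satisfied.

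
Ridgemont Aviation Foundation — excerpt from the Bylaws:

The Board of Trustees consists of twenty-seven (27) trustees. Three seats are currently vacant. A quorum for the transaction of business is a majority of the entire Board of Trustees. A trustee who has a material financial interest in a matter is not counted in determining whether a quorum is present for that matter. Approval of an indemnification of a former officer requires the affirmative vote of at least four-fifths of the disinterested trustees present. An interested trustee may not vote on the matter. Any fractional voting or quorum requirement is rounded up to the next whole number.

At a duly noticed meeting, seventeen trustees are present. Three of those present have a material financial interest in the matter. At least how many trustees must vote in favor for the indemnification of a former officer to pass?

12

The indemnification of a former officer requires four-fifths of the disinterested trustees present (17 − 3 = 14).
4/5 of 14 = 11.20, rounded up to 12.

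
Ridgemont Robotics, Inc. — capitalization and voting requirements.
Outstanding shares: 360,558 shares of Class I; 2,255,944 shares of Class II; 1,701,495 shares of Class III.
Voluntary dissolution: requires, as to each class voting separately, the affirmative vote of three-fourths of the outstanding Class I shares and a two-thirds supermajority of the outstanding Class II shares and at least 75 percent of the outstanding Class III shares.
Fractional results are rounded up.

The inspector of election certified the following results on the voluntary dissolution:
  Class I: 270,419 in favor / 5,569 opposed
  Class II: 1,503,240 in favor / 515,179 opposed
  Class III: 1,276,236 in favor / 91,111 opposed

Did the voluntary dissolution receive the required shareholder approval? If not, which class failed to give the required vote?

Not approved — the Class II shares did not give the required vote.

Class I: 3/4 of 360558 = 270418.50, rounded up to 270419; 270,419 required, 270,419 in favor — approved.
Class II: 2/3 of 2255944 = 1503962.67, rounded up to 1503963; 1,503,963 required, 1,503,240 in favor — not approved.
Class III: 3/4 of 1701495 = 1276121.25, rounded up to 1276122; 1,276,122 required, 1,276,236 in favor — approved.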